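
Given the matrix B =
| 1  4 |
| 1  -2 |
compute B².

[[5, -4], [-1, 8]]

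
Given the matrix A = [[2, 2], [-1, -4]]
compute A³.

A² = [[2, -4], [2, 14]]
A³ = [[8, 20], [-10, -52]]

[[8, 20], [-10, -52]]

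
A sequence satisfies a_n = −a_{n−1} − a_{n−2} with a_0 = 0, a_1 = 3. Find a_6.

0

With companion matrix A = [[−1, −1], [1, 0]], [a_n, a_{n−1}]ᵀ = A·[a_{n−1}, a_{n−2}]ᵀ, so [a_6, a_5]ᵀ = A⁵·[a_1, a_0]ᵀ.
A⁵ = [[0, 1], [−1, −1]], giving [a_6, a_5]ᵀ = [[0], [−3]].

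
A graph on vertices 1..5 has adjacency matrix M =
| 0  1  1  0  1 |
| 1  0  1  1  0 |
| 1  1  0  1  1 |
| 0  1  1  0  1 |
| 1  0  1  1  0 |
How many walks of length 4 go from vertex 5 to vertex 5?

The number of length-4 walks from vertex 5 to vertex 5 is entry (5,5) of M⁴, where M is the adjacency matrix.
M² = [[3, 1, 2, 3, 1], [1, 3, 2, 1, 3], [2, 2, 4, 2, 2], [3, 1, 2, 3, 1], [1, 3, 2, 1, 3]]
M³ = [[4, 8, 8, 4, 8], [8, 4, 8, 8, 4], [8, 8, 8, 8, 8], [4, 8, 8, 4, 8], [8, 4, 8, 8, 4]]
M⁴ = [[24, 16, 24, 24, 16], [16, 24, 24, 16, 24], [24, 24, 32, 24, 24], [24, 16, 24, 24, 16], [16, 24, 24, 16, 24]]

24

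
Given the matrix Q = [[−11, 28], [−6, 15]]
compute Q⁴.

tr Q = 4 and det Q = 3, so the characteristic polynomial is λ² − (4)λ + (3) with roots 3 and 1.
Eigenvectors give P = [[2, 7], [1, 3]] with P⁻¹ = [[−3, 7], [1, −2]], and Q = P·diag(3, 1)·P⁻¹.
Then Q⁴ = P·diag(81, 1)·P⁻¹ = [[162, 7], [81, 3]] · [[−3, 7], [1, −2]] = [[−479, 1120], [−240, 561]].

[[−479, 1120], [−240, 561]]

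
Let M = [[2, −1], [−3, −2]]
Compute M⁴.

[[49, 0], [0, 49]]

M² = [[7, 0], [0, 7]]
M³ = [[14, −7], [−21, −14]]
M⁴ = [[49, 0], [0, 49]]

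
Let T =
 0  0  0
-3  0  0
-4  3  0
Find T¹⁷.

T is strictly triangular, hence nilpotent: T³ = 0, so T¹⁷ = 0.

[[0, 0, 0], [0, 0, 0], [0, 0, 0]]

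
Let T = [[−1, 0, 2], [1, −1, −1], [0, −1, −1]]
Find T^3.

T^2 = [[1, −2, −4], [−2, 2, 4], [−1, 2, 2]]
T^3 = [[−3, 6, 8], [4, −6, −10], [3, −4, −6]]

[[−3, 6, 8], [4, −6, −10], [3, −4, −6]]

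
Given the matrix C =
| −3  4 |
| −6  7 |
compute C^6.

tr C = 4 and det C = 3, so the characteristic polynomial is λ² − (4)λ + (3) with roots 3 and 1.
Eigenvectors give P = [[−2, 1], [−3, 1]] with P⁻¹ = [[1, −1], [3, −2]], and C = P·diag(3, 1)·P⁻¹.
Then C^6 = P·diag(729, 1)·P⁻¹ = [[−1458, 1], [−2187, 1]] · [[1, −1], [3, −2]] = [[−1455, 1456], [−2184, 2185]].

[[−1455, 1456], [−2184, 2185]]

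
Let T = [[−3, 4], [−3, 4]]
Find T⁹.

T² = T (a projection; rank 1, trace 1), so T⁹ = T.

[[−3, 4], [−3, 4]]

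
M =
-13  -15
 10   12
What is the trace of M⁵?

-211

tr M = -1 and det M = -6, so the characteristic polynomial is λ² − (-1)λ + (-6) with roots -3 and 2.
Eigenvectors give P = [[3, -1], [-2, 1]] with P⁻¹ = [[1, 1], [2, 3]], and M = P·diag(-3, 2)·P⁻¹.
Then M⁵ = P·diag(-243, 32)·P⁻¹ = [[-729, -32], [486, 32]] · [[1, 1], [2, 3]] = [[-793, -825], [550, 582]].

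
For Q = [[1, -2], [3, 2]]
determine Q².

[[-5, -6], [9, -2]]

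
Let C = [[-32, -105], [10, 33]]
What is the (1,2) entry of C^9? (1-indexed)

tr C = 1 and det C = -6, so the characteristic polynomial is λ² − (1)λ + (-6) with roots 3 and -2.
Eigenvectors give P = [[-3, -7], [1, 2]] with P⁻¹ = [[2, 7], [-1, -3]], and C = P·diag(3, -2)·P⁻¹.
Then C^9 = P·diag(19683, -512)·P⁻¹ = [[-59049, 3584], [19683, -1024]] · [[2, 7], [-1, -3]] = [[-121682, -424095], [40390, 140853]].

-424095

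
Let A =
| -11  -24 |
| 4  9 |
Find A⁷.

tr A = -2 and det A = -3, so the characteristic polynomial is λ² − (-2)λ + (-3) with roots 1 and -3.
Eigenvectors give P = [[2, 3], [-1, -1]] with P⁻¹ = [[-1, -3], [1, 2]], and A = P·diag(1, -3)·P⁻¹.
Then A⁷ = P·diag(1, -2187)·P⁻¹ = [[2, -6561], [-1, 2187]] · [[-1, -3], [1, 2]] = [[-6563, -13128], [2188, 4377]].

[[-6563, -13128], [2188, 4377]]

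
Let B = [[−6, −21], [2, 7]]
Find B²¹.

[[−6, −21], [2, 7]]

B² = B (a projection; rank 1, trace 1), so B²¹ = B.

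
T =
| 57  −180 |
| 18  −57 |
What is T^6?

[[729, 0], [0, 729]]

tr T = 0 and det T = −9, so the characteristic polynomial is λ² − (0)λ + (−9) with roots 3 and −3.
Eigenvectors give P = [[−10, 3], [−3, 1]] with P⁻¹ = [[−1, 3], [−3, 10]], and T = P·diag(3, −3)·P⁻¹.
Then T^6 = P·diag(729, 729)·P⁻¹ = [[−7290, 2187], [−2187, 729]] · [[−1, 3], [−3, 10]] = [[729, 0], [0, 729]].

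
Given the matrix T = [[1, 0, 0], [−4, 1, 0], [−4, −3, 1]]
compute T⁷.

[[1, 0, 0], [−28, 1, 0], [224, −21, 1]]

T = I + N where N = [[0, 0, 0], [−4, 0, 0], [−4, −3, 0]] is strictly lower-triangular, so N³ = 0.
(I + N)⁷ = I + 7·N + 21·N² = [[1, 0, 0], [−28, 1, 0], [224, −21, 1]].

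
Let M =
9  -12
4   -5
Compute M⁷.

tr M = 4 and det M = 3, so the characteristic polynomial is λ² − (4)λ + (3) with roots 3 and 1.
Eigenvectors give P = [[2, -3], [1, -2]] with P⁻¹ = [[2, -3], [1, -2]], and M = P·diag(3, 1)·P⁻¹.
Then M⁷ = P·diag(2187, 1)·P⁻¹ = [[4374, -3], [2187, -2]] · [[2, -3], [1, -2]] = [[8745, -13116], [4372, -6557]].

[[8745, -13116], [4372, -6557]]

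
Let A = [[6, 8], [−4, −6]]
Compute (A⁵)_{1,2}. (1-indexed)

128

tr A = 0 and det A = −4, so the characteristic polynomial is λ² − (0)λ + (−4) with roots 2 and −2.
Eigenvectors give P = [[−2, −1], [1, 1]] with P⁻¹ = [[−1, −1], [1, 2]], and A = P·diag(2, −2)·P⁻¹.
Then A⁵ = P·diag(32, −32)·P⁻¹ = [[−64, 32], [32, −32]] · [[−1, −1], [1, 2]] = [[96, 128], [−64, −96]].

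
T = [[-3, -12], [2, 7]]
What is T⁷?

[[-4371, -13116], [2186, 6559]]

tr T = 4 and det T = 3, so the characteristic polynomial is λ² − (4)λ + (3) with roots 1 and 3.
Eigenvectors give P = [[3, -2], [-1, 1]] with P⁻¹ = [[1, 2], [1, 3]], and T = P·diag(1, 3)·P⁻¹.
Then T⁷ = P·diag(1, 2187)·P⁻¹ = [[3, -4374], [-1, 2187]] · [[1, 2], [1, 3]] = [[-4371, -13116], [2186, 6559]].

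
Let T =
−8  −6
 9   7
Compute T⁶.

tr T = −1 and det T = −2, so the characteristic polynomial is λ² − (−1)λ + (−2) with roots 1 and −2.
Eigenvectors give P = [[2, −1], [−3, 1]] with P⁻¹ = [[−1, −1], [−3, −2]], and T = P·diag(1, −2)·P⁻¹.
Then T⁶ = P·diag(1, 64)·P⁻¹ = [[2, −64], [−3, 64]] · [[−1, −1], [−3, −2]] = [[190, 126], [−189, −125]].

[[190, 126], [−189, −125]]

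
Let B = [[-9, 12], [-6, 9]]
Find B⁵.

[[-729, 972], [-486, 729]]

tr B = 0 and det B = -9, so the characteristic polynomial is λ² − (0)λ + (-9) with roots 3 and -3.
Eigenvectors give P = [[-1, 2], [-1, 1]] with P⁻¹ = [[1, -2], [1, -1]], and B = P·diag(3, -3)·P⁻¹.
Then B⁵ = P·diag(243, -243)·P⁻¹ = [[-243, -486], [-243, -243]] · [[1, -2], [1, -1]] = [[-729, 972], [-486, 729]].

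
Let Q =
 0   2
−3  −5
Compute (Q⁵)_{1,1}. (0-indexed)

−665

tr Q = −5 and det Q = 6, so the characteristic polynomial is λ² − (−5)λ + (6) with roots −2 and −3.
Eigenvectors give P = [[−1, −2], [1, 3]] with P⁻¹ = [[−3, −2], [1, 1]], and Q = P·diag(−2, −3)·P⁻¹.
Then Q⁵ = P·diag(−32, −243)·P⁻¹ = [[32, 486], [−32, −729]] · [[−3, −2], [1, 1]] = [[390, 422], [−633, −665]].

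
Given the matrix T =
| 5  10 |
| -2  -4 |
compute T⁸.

[[5, 10], [-2, -4]]

T² = T (a projection; rank 1, trace 1), so T⁸ = T.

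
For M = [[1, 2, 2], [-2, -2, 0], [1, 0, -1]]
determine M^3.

M^2 = [[-1, -2, 0], [2, 0, -4], [0, 2, 3]]
M^3 = [[3, 2, -2], [-2, 4, 8], [-1, -4, -3]]

[[3, 2, -2], [-2, 4, 8], [-1, -4, -3]]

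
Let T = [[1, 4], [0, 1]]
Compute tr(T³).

2

T = I + N where N = [[0, 4], [0, 0]] is strictly upper-triangular, so N² = 0.
(I + N)³ = I + 3·N = [[1, 12], [0, 1]].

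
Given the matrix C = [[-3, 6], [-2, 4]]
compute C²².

[[-3, 6], [-2, 4]]

C² = C (a projection; rank 1, trace 1), so C²² = C.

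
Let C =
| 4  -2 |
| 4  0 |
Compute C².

[[8, -8], [16, -8]]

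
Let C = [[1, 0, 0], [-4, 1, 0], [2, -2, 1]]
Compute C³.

C = I + N where N = [[0, 0, 0], [-4, 0, 0], [2, -2, 0]] is strictly lower-triangular, so N³ = 0.
(I + N)³ = I + 3·N + 3·N² = [[1, 0, 0], [-12, 1, 0], [30, -6, 1]].

[[1, 0, 0], [-12, 1, 0], [30, -6, 1]]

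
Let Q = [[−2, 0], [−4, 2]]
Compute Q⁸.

[[256, 0], [0, 256]]

tr Q = 0 and det Q = −4, so the characteristic polynomial is λ² − (0)λ + (−4) with roots −2 and 2.
Eigenvectors give P = [[1, 0], [1, 1]] with P⁻¹ = [[1, 0], [−1, 1]], and Q = P·diag(−2, 2)·P⁻¹.
Then Q⁸ = P·diag(256, 256)·P⁻¹ = [[256, 0], [256, 256]] · [[1, 0], [−1, 1]] = [[256, 0], [0, 256]].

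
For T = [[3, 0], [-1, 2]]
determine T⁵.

[[243, 0], [-211, 32]]

tr T = 5 and det T = 6, so the characteristic polynomial is λ² − (5)λ + (6) with roots 3 and 2.
Eigenvectors give P = [[-1, 0], [1, 1]] with P⁻¹ = [[-1, 0], [1, 1]], and T = P·diag(3, 2)·P⁻¹.
Then T⁵ = P·diag(243, 32)·P⁻¹ = [[-243, 0], [243, 32]] · [[-1, 0], [1, 1]] = [[243, 0], [-211, 32]].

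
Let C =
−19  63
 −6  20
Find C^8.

[[−1529, 5355], [−510, 1786]]

tr C = 1 and det C = −2, so the characteristic polynomial is λ² − (1)λ + (−2) with roots −1 and 2.
Eigenvectors give P = [[7, 3], [2, 1]] with P⁻¹ = [[1, −3], [−2, 7]], and C = P·diag(−1, 2)·P⁻¹.
Then C^8 = P·diag(1, 256)·P⁻¹ = [[7, 768], [2, 256]] · [[1, −3], [−2, 7]] = [[−1529, 5355], [−510, 1786]].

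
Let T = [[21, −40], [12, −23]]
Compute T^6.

[[−3639, 7280], [−2184, 4369]]

tr T = −2 and det T = −3, so the characteristic polynomial is λ² − (−2)λ + (−3) with roots 1 and −3.
Eigenvectors give P = [[2, −5], [1, −3]] with P⁻¹ = [[3, −5], [1, −2]], and T = P·diag(1, −3)·P⁻¹.
Then T^6 = P·diag(1, 729)·P⁻¹ = [[2, −3645], [1, −2187]] · [[3, −5], [1, −2]] = [[−3639, 7280], [−2184, 4369]].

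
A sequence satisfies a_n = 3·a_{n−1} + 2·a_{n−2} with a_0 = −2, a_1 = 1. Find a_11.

−34921

With companion matrix M = [[3, 2], [1, 0]], [a_n, a_{n−1}]ᵀ = M·[a_{n−1}, a_{n−2}]ᵀ, so [a_11, a_10]ᵀ = M¹⁰·[a_1, a_0]ᵀ.
M¹⁰ = [[283667, 159294], [79647, 44726]], giving [a_11, a_10]ᵀ = [[−34921], [−9805]].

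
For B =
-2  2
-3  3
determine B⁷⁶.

[[-2, 2], [-3, 3]]

B² = B (a projection; rank 1, trace 1), so B⁷⁶ = B.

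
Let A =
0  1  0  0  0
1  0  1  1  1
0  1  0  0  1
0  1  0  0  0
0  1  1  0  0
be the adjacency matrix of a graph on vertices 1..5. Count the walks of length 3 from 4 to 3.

The number of length-3 walks from vertex 4 to vertex 3 is entry (4,3) of A³, where A is the adjacency matrix.
A² = [[1, 0, 1, 1, 1], [0, 4, 1, 0, 1], [1, 1, 2, 1, 1], [1, 0, 1, 1, 1], [1, 1, 1, 1, 2]]
A³ = [[0, 4, 1, 0, 1], [4, 2, 5, 4, 5], [1, 5, 2, 1, 3], [0, 4, 1, 0, 1], [1, 5, 3, 1, 2]]

1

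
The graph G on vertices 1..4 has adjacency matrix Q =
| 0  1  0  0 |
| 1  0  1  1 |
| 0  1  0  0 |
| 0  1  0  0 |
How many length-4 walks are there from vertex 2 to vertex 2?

9

The number of length-4 walks from vertex 2 to vertex 2 is entry (2,2) of Q⁴, where Q is the adjacency matrix.
Q² = [[1, 0, 1, 1], [0, 3, 0, 0], [1, 0, 1, 1], [1, 0, 1, 1]]
Q³ = [[0, 3, 0, 0], [3, 0, 3, 3], [0, 3, 0, 0], [0, 3, 0, 0]]
Q⁴ = [[3, 0, 3, 3], [0, 9, 0, 0], [3, 0, 3, 3], [3, 0, 3, 3]]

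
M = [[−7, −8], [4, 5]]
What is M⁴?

[[161, 160], [−80, −79]]

tr M = −2 and det M = −3, so the characteristic polynomial is λ² − (−2)λ + (−3) with roots 1 and −3.
Eigenvectors give P = [[−1, 2], [1, −1]] with P⁻¹ = [[1, 2], [1, 1]], and M = P·diag(1, −3)·P⁻¹.
Then M⁴ = P·diag(1, 81)·P⁻¹ = [[−1, 162], [1, −81]] · [[1, 2], [1, 1]] = [[161, 160], [−80, −79]].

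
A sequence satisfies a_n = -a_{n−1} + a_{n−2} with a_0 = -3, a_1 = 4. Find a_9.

With companion matrix Q = [[-1, 1], [1, 0]], [a_n, a_{n−1}]ᵀ = Q·[a_{n−1}, a_{n−2}]ᵀ, so [a_9, a_8]ᵀ = Q⁸·[a_1, a_0]ᵀ.
Q⁸ = [[34, -21], [-21, 13]], giving [a_9, a_8]ᵀ = [[199], [-123]].

199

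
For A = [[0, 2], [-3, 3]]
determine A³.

A² = [[-6, 6], [-9, 3]]
A³ = [[-18, 6], [-9, -9]]

[[-18, 6], [-9, -9]]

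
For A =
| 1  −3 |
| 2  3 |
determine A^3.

A^2 = [[−5, −12], [8, 3]]
A^3 = [[−29, −21], [14, −15]]

[[−29, −21], [14, −15]]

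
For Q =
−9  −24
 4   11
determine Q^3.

tr Q = 2 and det Q = −3, so the characteristic polynomial is λ² − (2)λ + (−3) with roots 3 and −1.
Eigenvectors give P = [[2, −3], [−1, 1]] with P⁻¹ = [[−1, −3], [−1, −2]], and Q = P·diag(3, −1)·P⁻¹.
Then Q^3 = P·diag(27, −1)·P⁻¹ = [[54, 3], [−27, −1]] · [[−1, −3], [−1, −2]] = [[−57, −168], [28, 83]].

[[−57, −168], [28, 83]]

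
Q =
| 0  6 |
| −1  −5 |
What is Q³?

[[30, 114], [−19, −65]]

tr Q = −5 and det Q = 6, so the characteristic polynomial is λ² − (−5)λ + (6) with roots −2 and −3.
Eigenvectors give P = [[−3, 2], [1, −1]] with P⁻¹ = [[−1, −2], [−1, −3]], and Q = P·diag(−2, −3)·P⁻¹.
Then Q³ = P·diag(−8, −27)·P⁻¹ = [[24, −54], [−8, 27]] · [[−1, −2], [−1, −3]] = [[30, 114], [−19, −65]].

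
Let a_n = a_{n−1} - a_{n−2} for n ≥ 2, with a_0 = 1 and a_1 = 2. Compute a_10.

With companion matrix C = [[1, -1], [1, 0]], [a_n, a_{n−1}]ᵀ = C·[a_{n−1}, a_{n−2}]ᵀ, so [a_10, a_9]ᵀ = C⁹·[a_1, a_0]ᵀ.
C⁹ = [[-1, 0], [0, -1]], giving [a_10, a_9]ᵀ = [[-2], [-1]].

-2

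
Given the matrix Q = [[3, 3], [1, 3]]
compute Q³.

Q² = [[12, 18], [6, 12]]
Q³ = [[54, 90], [30, 54]]

[[54, 90], [30, 54]]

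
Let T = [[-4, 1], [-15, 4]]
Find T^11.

T² = I (check: tr T = 0 and det T = -1), so T^11 = T since 11 is odd.

[[-4, 1], [-15, 4]]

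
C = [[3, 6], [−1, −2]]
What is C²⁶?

C² = C (a projection; rank 1, trace 1), so C²⁶ = C.

[[3, 6], [−1, −2]]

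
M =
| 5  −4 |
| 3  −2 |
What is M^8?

tr M = 3 and det M = 2, so the characteristic polynomial is λ² − (3)λ + (2) with roots 2 and 1.
Eigenvectors give P = [[4, 1], [3, 1]] with P⁻¹ = [[1, −1], [−3, 4]], and M = P·diag(2, 1)·P⁻¹.
Then M^8 = P·diag(256, 1)·P⁻¹ = [[1024, 1], [768, 1]] · [[1, −1], [−3, 4]] = [[1021, −1020], [765, −764]].

[[1021, −1020], [765, −764]]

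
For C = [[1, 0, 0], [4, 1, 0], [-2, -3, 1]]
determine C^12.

[[1, 0, 0], [48, 1, 0], [-816, -36, 1]]

C = I + N where N = [[0, 0, 0], [4, 0, 0], [-2, -3, 0]] is strictly lower-triangular, so N^3 = 0.
(I + N)^12 = I + 12·N + 66·N^2 = [[1, 0, 0], [48, 1, 0], [-816, -36, 1]].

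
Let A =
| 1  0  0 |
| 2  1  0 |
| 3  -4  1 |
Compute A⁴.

A = I + N where N = [[0, 0, 0], [2, 0, 0], [3, -4, 0]] is strictly lower-triangular, so N³ = 0.
(I + N)⁴ = I + 4·N + 6·N² = [[1, 0, 0], [8, 1, 0], [-36, -16, 1]].

[[1, 0, 0], [8, 1, 0], [-36, -16, 1]]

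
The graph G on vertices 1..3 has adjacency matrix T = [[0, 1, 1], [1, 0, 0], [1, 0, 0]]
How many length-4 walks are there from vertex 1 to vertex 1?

4

The number of length-4 walks from vertex 1 to vertex 1 is entry (1,1) of T⁴, where T is the adjacency matrix.
T² = [[2, 0, 0], [0, 1, 1], [0, 1, 1]]
T³ = [[0, 2, 2], [2, 0, 0], [2, 0, 0]]
T⁴ = [[4, 0, 0], [0, 2, 2], [0, 2, 2]]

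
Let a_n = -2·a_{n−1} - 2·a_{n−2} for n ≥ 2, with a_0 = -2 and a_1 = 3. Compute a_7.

With companion matrix T = [[-2, -2], [1, 0]], [a_n, a_{n−1}]ᵀ = T·[a_{n−1}, a_{n−2}]ᵀ, so [a_7, a_6]ᵀ = T⁶·[a_1, a_0]ᵀ.
T⁶ = [[-8, -16], [8, 8]], giving [a_7, a_6]ᵀ = [[8], [8]].

8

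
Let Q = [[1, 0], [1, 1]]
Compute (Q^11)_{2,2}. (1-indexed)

1

Q = I + N where N = [[0, 0], [1, 0]] is strictly lower-triangular, so N^2 = 0.
(I + N)^11 = I + 11·N = [[1, 0], [11, 1]].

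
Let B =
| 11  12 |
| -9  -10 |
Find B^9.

[[2051, 2052], [-1539, -1540]]

tr B = 1 and det B = -2, so the characteristic polynomial is λ² − (1)λ + (-2) with roots -1 and 2.
Eigenvectors give P = [[-1, 4], [1, -3]] with P⁻¹ = [[3, 4], [1, 1]], and B = P·diag(-1, 2)·P⁻¹.
Then B^9 = P·diag(-1, 512)·P⁻¹ = [[1, 2048], [-1, -1536]] · [[3, 4], [1, 1]] = [[2051, 2052], [-1539, -1540]].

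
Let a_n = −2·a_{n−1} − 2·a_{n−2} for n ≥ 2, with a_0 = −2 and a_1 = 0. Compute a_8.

−32

With companion matrix M = [[−2, −2], [1, 0]], [a_n, a_{n−1}]ᵀ = M·[a_{n−1}, a_{n−2}]ᵀ, so [a_8, a_7]ᵀ = M^7·[a_1, a_0]ᵀ.
M^7 = [[0, 16], [−8, −16]], giving [a_8, a_7]ᵀ = [[−32], [32]].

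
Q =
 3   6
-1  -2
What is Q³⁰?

Q² = Q (a projection; rank 1, trace 1), so Q³⁰ = Q.

[[3, 6], [-1, -2]]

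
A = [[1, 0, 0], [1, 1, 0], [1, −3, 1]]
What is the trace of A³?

3

A = I + N where N = [[0, 0, 0], [1, 0, 0], [1, −3, 0]] is strictly lower-triangular, so N³ = 0.
(I + N)³ = I + 3·N + 3·N² = [[1, 0, 0], [3, 1, 0], [−6, −9, 1]].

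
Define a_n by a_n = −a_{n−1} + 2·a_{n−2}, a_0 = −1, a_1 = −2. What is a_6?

20

With companion matrix C = [[−1, 2], [1, 0]], [a_n, a_{n−1}]ᵀ = C·[a_{n−1}, a_{n−2}]ᵀ, so [a_6, a_5]ᵀ = C^5·[a_1, a_0]ᵀ.
C^5 = [[−21, 22], [11, −10]], giving [a_6, a_5]ᵀ = [[20], [−12]].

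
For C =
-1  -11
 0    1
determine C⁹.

C² = I (check: tr C = 0 and det C = -1), so C⁹ = C since 9 is odd.

[[-1, -11], [0, 1]]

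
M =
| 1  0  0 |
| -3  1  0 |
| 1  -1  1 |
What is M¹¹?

M = I + N where N = [[0, 0, 0], [-3, 0, 0], [1, -1, 0]] is strictly lower-triangular, so N³ = 0.
(I + N)¹¹ = I + 11·N + 55·N² = [[1, 0, 0], [-33, 1, 0], [176, -11, 1]].

[[1, 0, 0], [-33, 1, 0], [176, -11, 1]]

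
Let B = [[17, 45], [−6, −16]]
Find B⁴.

[[91, 225], [−30, −74]]

tr B = 1 and det B = −2, so the characteristic polynomial is λ² − (1)λ + (−2) with roots 2 and −1.
Eigenvectors give P = [[−3, −5], [1, 2]] with P⁻¹ = [[−2, −5], [1, 3]], and B = P·diag(2, −1)·P⁻¹.
Then B⁴ = P·diag(16, 1)·P⁻¹ = [[−48, −5], [16, 2]] · [[−2, −5], [1, 3]] = [[91, 225], [−30, −74]].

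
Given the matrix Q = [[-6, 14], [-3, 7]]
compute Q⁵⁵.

Q² = Q (a projection; rank 1, trace 1), so Q⁵⁵ = Q.

[[-6, 14], [-3, 7]]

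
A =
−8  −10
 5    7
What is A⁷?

tr A = −1 and det A = −6, so the characteristic polynomial is λ² − (−1)λ + (−6) with roots 2 and −3.
Eigenvectors give P = [[−1, 2], [1, −1]] with P⁻¹ = [[1, 2], [1, 1]], and A = P·diag(2, −3)·P⁻¹.
Then A⁷ = P·diag(128, −2187)·P⁻¹ = [[−128, −4374], [128, 2187]] · [[1, 2], [1, 1]] = [[−4502, −4630], [2315, 2443]].

[[−4502, −4630], [2315, 2443]]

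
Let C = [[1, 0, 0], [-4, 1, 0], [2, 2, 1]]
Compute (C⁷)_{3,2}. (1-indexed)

14

C = I + N where N = [[0, 0, 0], [-4, 0, 0], [2, 2, 0]] is strictly lower-triangular, so N³ = 0.
(I + N)⁷ = I + 7·N + 21·N² = [[1, 0, 0], [-28, 1, 0], [-154, 14, 1]].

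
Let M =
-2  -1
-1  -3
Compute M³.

M² = [[5, 5], [5, 10]]
M³ = [[-15, -20], [-20, -35]]

[[-15, -20], [-20, -35]]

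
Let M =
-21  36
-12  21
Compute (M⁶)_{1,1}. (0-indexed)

tr M = 0 and det M = -9, so the characteristic polynomial is λ² − (0)λ + (-9) with roots 3 and -3.
Eigenvectors give P = [[-3, 2], [-2, 1]] with P⁻¹ = [[1, -2], [2, -3]], and M = P·diag(3, -3)·P⁻¹.
Then M⁶ = P·diag(729, 729)·P⁻¹ = [[-2187, 1458], [-1458, 729]] · [[1, -2], [2, -3]] = [[729, 0], [0, 729]].

729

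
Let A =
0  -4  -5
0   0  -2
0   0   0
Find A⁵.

[[0, 0, 0], [0, 0, 0], [0, 0, 0]]

A is strictly triangular, hence nilpotent: A³ = 0, so A⁵ = 0.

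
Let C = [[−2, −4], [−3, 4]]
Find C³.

C² = [[16, −8], [−6, 28]]
C³ = [[−8, −96], [−72, 136]]

[[−8, −96], [−72, 136]]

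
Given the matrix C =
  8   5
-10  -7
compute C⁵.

tr C = 1 and det C = -6, so the characteristic polynomial is λ² − (1)λ + (-6) with roots -2 and 3.
Eigenvectors give P = [[-1, 1], [2, -1]] with P⁻¹ = [[1, 1], [2, 1]], and C = P·diag(-2, 3)·P⁻¹.
Then C⁵ = P·diag(-32, 243)·P⁻¹ = [[32, 243], [-64, -243]] · [[1, 1], [2, 1]] = [[518, 275], [-550, -307]].

[[518, 275], [-550, -307]]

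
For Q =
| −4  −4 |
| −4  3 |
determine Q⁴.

[[1040, 228], [228, 641]]

Q² = [[32, 4], [4, 25]]
Q³ = [[−144, −116], [−116, 59]]
Q⁴ = [[1040, 228], [228, 641]]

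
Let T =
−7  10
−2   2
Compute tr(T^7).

−2315

tr T = −5 and det T = 6, so the characteristic polynomial is λ² − (−5)λ + (6) with roots −2 and −3.
Eigenvectors give P = [[2, −5], [1, −2]] with P⁻¹ = [[−2, 5], [−1, 2]], and T = P·diag(−2, −3)·P⁻¹.
Then T^7 = P·diag(−128, −2187)·P⁻¹ = [[−256, 10935], [−128, 4374]] · [[−2, 5], [−1, 2]] = [[−10423, 20590], [−4118, 8108]].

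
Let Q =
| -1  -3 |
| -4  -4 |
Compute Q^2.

[[13, 15], [20, 28]]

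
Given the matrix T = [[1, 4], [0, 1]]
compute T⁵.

T = I + N where N = [[0, 4], [0, 0]] is strictly upper-triangular, so N² = 0.
(I + N)⁵ = I + 5·N = [[1, 20], [0, 1]].

[[1, 20], [0, 1]]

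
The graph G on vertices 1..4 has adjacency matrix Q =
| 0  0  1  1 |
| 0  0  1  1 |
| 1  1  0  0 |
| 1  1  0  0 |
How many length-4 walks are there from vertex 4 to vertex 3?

8

The number of length-4 walks from vertex 4 to vertex 3 is entry (4,3) of Q⁴, where Q is the adjacency matrix.
Q² = [[2, 2, 0, 0], [2, 2, 0, 0], [0, 0, 2, 2], [0, 0, 2, 2]]
Q³ = [[0, 0, 4, 4], [0, 0, 4, 4], [4, 4, 0, 0], [4, 4, 0, 0]]
Q⁴ = [[8, 8, 0, 0], [8, 8, 0, 0], [0, 0, 8, 8], [0, 0, 8, 8]]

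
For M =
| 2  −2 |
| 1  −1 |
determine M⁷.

[[2, −2], [1, −1]]

M² = M (a projection; rank 1, trace 1), so M⁷ = M.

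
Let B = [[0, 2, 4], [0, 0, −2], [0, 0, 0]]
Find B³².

B is strictly triangular, hence nilpotent: B³ = 0, so B³² = 0.

[[0, 0, 0], [0, 0, 0], [0, 0, 0]]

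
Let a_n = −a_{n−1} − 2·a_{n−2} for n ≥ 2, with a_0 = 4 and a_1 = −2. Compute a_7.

26

With companion matrix Q = [[−1, −2], [1, 0]], [a_n, a_{n−1}]ᵀ = Q·[a_{n−1}, a_{n−2}]ᵀ, so [a_7, a_6]ᵀ = Q⁶·[a_1, a_0]ᵀ.
Q⁶ = [[7, 10], [−5, 2]], giving [a_7, a_6]ᵀ = [[26], [18]].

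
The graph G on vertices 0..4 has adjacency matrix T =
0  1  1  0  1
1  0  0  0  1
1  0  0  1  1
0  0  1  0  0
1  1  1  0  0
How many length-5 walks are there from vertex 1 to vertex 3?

12

The number of length-5 walks from vertex 1 to vertex 3 is entry (1,3) of T⁵, where T is the adjacency matrix.
T² = [[3, 1, 1, 1, 2], [1, 2, 2, 0, 1], [1, 2, 3, 0, 1], [1, 0, 0, 1, 1], [2, 1, 1, 1, 3]]
T³ = [[4, 5, 6, 1, 5], [5, 2, 2, 2, 5], [6, 2, 2, 3, 6], [1, 2, 3, 0, 1], [5, 5, 6, 1, 4]]
T⁴ = [[16, 9, 10, 6, 15], [9, 10, 12, 2, 9], [10, 12, 15, 2, 10], [6, 2, 2, 3, 6], [15, 9, 10, 6, 16]]
T⁵ = [[34, 31, 37, 10, 35], [31, 18, 20, 12, 31], [37, 20, 22, 15, 37], [10, 12, 15, 2, 10], [35, 31, 37, 10, 34]]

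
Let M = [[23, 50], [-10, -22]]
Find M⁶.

tr M = 1 and det M = -6, so the characteristic polynomial is λ² − (1)λ + (-6) with roots -2 and 3.
Eigenvectors give P = [[2, 5], [-1, -2]] with P⁻¹ = [[-2, -5], [1, 2]], and M = P·diag(-2, 3)·P⁻¹.
Then M⁶ = P·diag(64, 729)·P⁻¹ = [[128, 3645], [-64, -1458]] · [[-2, -5], [1, 2]] = [[3389, 6650], [-1330, -2596]].

[[3389, 6650], [-1330, -2596]]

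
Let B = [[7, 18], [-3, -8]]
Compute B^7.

[[259, 774], [-129, -386]]

tr B = -1 and det B = -2, so the characteristic polynomial is λ² − (-1)λ + (-2) with roots 1 and -2.
Eigenvectors give P = [[-3, -2], [1, 1]] with P⁻¹ = [[-1, -2], [1, 3]], and B = P·diag(1, -2)·P⁻¹.
Then B^7 = P·diag(1, -128)·P⁻¹ = [[-3, 256], [1, -128]] · [[-1, -2], [1, 3]] = [[259, 774], [-129, -386]].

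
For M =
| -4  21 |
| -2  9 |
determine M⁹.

tr M = 5 and det M = 6, so the characteristic polynomial is λ² − (5)λ + (6) with roots 2 and 3.
Eigenvectors give P = [[7, 3], [2, 1]] with P⁻¹ = [[1, -3], [-2, 7]], and M = P·diag(2, 3)·P⁻¹.
Then M⁹ = P·diag(512, 19683)·P⁻¹ = [[3584, 59049], [1024, 19683]] · [[1, -3], [-2, 7]] = [[-114514, 402591], [-38342, 134709]].

[[-114514, 402591], [-38342, 134709]]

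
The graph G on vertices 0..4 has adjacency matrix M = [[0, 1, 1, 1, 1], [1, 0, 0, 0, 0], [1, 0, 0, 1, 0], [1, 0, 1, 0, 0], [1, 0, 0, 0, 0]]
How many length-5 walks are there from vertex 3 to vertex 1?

The number of length-5 walks from vertex 3 to vertex 1 is entry (3,1) of M⁵, where M is the adjacency matrix.
M² = [[4, 0, 1, 1, 0], [0, 1, 1, 1, 1], [1, 1, 2, 1, 1], [1, 1, 1, 2, 1], [0, 1, 1, 1, 1]]
M³ = [[2, 4, 5, 5, 4], [4, 0, 1, 1, 0], [5, 1, 2, 3, 1], [5, 1, 3, 2, 1], [4, 0, 1, 1, 0]]
M⁴ = [[18, 2, 7, 7, 2], [2, 4, 5, 5, 4], [7, 5, 8, 7, 5], [7, 5, 7, 8, 5], [2, 4, 5, 5, 4]]
M⁵ = [[18, 18, 25, 25, 18], [18, 2, 7, 7, 2], [25, 7, 14, 15, 7], [25, 7, 15, 14, 7], [18, 2, 7, 7, 2]]

7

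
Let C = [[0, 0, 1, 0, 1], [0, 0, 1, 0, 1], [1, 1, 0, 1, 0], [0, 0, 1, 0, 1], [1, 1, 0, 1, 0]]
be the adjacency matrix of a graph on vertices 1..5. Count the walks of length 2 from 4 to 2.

The number of length-2 walks from vertex 4 to vertex 2 is entry (4,2) of C², where C is the adjacency matrix.
C² = [[2, 2, 0, 2, 0], [2, 2, 0, 2, 0], [0, 0, 3, 0, 3], [2, 2, 0, 2, 0], [0, 0, 3, 0, 3]]

2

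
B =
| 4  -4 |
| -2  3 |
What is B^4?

B^2 = [[24, -28], [-14, 17]]
B^3 = [[152, -180], [-90, 107]]
B^4 = [[968, -1148], [-574, 681]]

[[968, -1148], [-574, 681]]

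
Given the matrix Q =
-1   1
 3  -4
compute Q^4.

[[91, -115], [-345, 436]]

Q^2 = [[4, -5], [-15, 19]]
Q^3 = [[-19, 24], [72, -91]]
Q^4 = [[91, -115], [-345, 436]]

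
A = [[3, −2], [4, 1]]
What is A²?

[[1, −8], [16, −7]]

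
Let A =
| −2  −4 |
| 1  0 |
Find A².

[[0, 8], [−2, −4]]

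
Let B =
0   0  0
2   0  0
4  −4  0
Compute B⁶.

[[0, 0, 0], [0, 0, 0], [0, 0, 0]]

B is strictly triangular, hence nilpotent: B³ = 0, so B⁶ = 0.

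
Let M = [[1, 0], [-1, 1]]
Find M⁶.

M = I + N where N = [[0, 0], [-1, 0]] is strictly lower-triangular, so N² = 0.
(I + N)⁶ = I + 6·N = [[1, 0], [-6, 1]].

[[1, 0], [-6, 1]]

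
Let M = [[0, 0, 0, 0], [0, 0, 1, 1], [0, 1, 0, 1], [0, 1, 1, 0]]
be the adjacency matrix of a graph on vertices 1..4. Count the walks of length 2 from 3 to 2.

The number of length-2 walks from vertex 3 to vertex 2 is entry (3,2) of M^2, where M is the adjacency matrix.
M^2 = [[0, 0, 0, 0], [0, 2, 1, 1], [0, 1, 2, 1], [0, 1, 1, 2]]

1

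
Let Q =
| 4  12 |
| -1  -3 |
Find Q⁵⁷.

Q² = Q (a projection; rank 1, trace 1), so Q⁵⁷ = Q.

[[4, 12], [-1, -3]]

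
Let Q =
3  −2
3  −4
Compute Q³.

[[15, −14], [21, −34]]

Q² = [[3, 2], [−3, 10]]
Q³ = [[15, −14], [21, −34]]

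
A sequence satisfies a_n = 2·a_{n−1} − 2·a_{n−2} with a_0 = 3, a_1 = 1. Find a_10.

With companion matrix M = [[2, −2], [1, 0]], [a_n, a_{n−1}]ᵀ = M·[a_{n−1}, a_{n−2}]ᵀ, so [a_10, a_9]ᵀ = M⁹·[a_1, a_0]ᵀ.
M⁹ = [[32, −32], [16, 0]], giving [a_10, a_9]ᵀ = [[−64], [16]].

−64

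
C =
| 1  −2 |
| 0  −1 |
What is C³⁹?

C² = I (check: tr C = 0 and det C = −1), so C³⁹ = C since 39 is odd.

[[1, −2], [0, −1]]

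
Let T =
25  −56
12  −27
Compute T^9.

tr T = −2 and det T = −3, so the characteristic polynomial is λ² − (−2)λ + (−3) with roots −3 and 1.
Eigenvectors give P = [[−2, 7], [−1, 3]] with P⁻¹ = [[3, −7], [1, −2]], and T = P·diag(−3, 1)·P⁻¹.
Then T^9 = P·diag(−19683, 1)·P⁻¹ = [[39366, 7], [19683, 3]] · [[3, −7], [1, −2]] = [[118105, −275576], [59052, −137787]].

[[118105, −275576], [59052, −137787]]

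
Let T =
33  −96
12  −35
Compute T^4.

[[−639, 1920], [−240, 721]]

tr T = −2 and det T = −3, so the characteristic polynomial is λ² − (−2)λ + (−3) with roots 1 and −3.
Eigenvectors give P = [[3, −8], [1, −3]] with P⁻¹ = [[3, −8], [1, −3]], and T = P·diag(1, −3)·P⁻¹.
Then T^4 = P·diag(1, 81)·P⁻¹ = [[3, −648], [1, −243]] · [[3, −8], [1, −3]] = [[−639, 1920], [−240, 721]].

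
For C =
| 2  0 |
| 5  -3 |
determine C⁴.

[[16, 0], [-65, 81]]

tr C = -1 and det C = -6, so the characteristic polynomial is λ² − (-1)λ + (-6) with roots -3 and 2.
Eigenvectors give P = [[0, 1], [-1, 1]] with P⁻¹ = [[1, -1], [1, 0]], and C = P·diag(-3, 2)·P⁻¹.
Then C⁴ = P·diag(81, 16)·P⁻¹ = [[0, 16], [-81, 16]] · [[1, -1], [1, 0]] = [[16, 0], [-65, 81]].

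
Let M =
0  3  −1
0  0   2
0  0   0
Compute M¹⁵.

M is strictly triangular, hence nilpotent: M³ = 0, so M¹⁵ = 0.

[[0, 0, 0], [0, 0, 0], [0, 0, 0]]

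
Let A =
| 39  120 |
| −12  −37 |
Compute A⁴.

tr A = 2 and det A = −3, so the characteristic polynomial is λ² − (2)λ + (−3) with roots −1 and 3.
Eigenvectors give P = [[−3, 10], [1, −3]] with P⁻¹ = [[3, 10], [1, 3]], and A = P·diag(−1, 3)·P⁻¹.
Then A⁴ = P·diag(1, 81)·P⁻¹ = [[−3, 810], [1, −243]] · [[3, 10], [1, 3]] = [[801, 2400], [−240, −719]].

[[801, 2400], [−240, −719]]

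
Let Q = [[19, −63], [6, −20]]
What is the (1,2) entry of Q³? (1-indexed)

−189

tr Q = −1 and det Q = −2, so the characteristic polynomial is λ² − (−1)λ + (−2) with roots 1 and −2.
Eigenvectors give P = [[7, 3], [2, 1]] with P⁻¹ = [[1, −3], [−2, 7]], and Q = P·diag(1, −2)·P⁻¹.
Then Q³ = P·diag(1, −8)·P⁻¹ = [[7, −24], [2, −8]] · [[1, −3], [−2, 7]] = [[55, −189], [18, −62]].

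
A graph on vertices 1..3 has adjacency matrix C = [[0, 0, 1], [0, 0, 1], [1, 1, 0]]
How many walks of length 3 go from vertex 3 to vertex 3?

The number of length-3 walks from vertex 3 to vertex 3 is entry (3,3) of C³, where C is the adjacency matrix.
C² = [[1, 1, 0], [1, 1, 0], [0, 0, 2]]
C³ = [[0, 0, 2], [0, 0, 2], [2, 2, 0]]

0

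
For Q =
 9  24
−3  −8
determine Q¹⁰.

Q² = Q (a projection; rank 1, trace 1), so Q¹⁰ = Q.

[[9, 24], [−3, −8]]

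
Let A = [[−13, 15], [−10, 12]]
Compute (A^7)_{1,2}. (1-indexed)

6945

tr A = −1 and det A = −6, so the characteristic polynomial is λ² − (−1)λ + (−6) with roots −3 and 2.
Eigenvectors give P = [[3, 1], [2, 1]] with P⁻¹ = [[1, −1], [−2, 3]], and A = P·diag(−3, 2)·P⁻¹.
Then A^7 = P·diag(−2187, 128)·P⁻¹ = [[−6561, 128], [−4374, 128]] · [[1, −1], [−2, 3]] = [[−6817, 6945], [−4630, 4758]].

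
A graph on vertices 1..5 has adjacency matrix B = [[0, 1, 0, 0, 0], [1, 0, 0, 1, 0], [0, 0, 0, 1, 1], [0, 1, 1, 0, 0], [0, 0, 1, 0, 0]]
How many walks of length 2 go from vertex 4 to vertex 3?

The number of length-2 walks from vertex 4 to vertex 3 is entry (4,3) of B², where B is the adjacency matrix.
B² = [[1, 0, 0, 1, 0], [0, 2, 1, 0, 0], [0, 1, 2, 0, 0], [1, 0, 0, 2, 1], [0, 0, 0, 1, 1]]

0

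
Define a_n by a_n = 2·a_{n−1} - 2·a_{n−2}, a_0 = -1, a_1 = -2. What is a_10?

With companion matrix Q = [[2, -2], [1, 0]], [a_n, a_{n−1}]ᵀ = Q·[a_{n−1}, a_{n−2}]ᵀ, so [a_10, a_9]ᵀ = Q⁹·[a_1, a_0]ᵀ.
Q⁹ = [[32, -32], [16, 0]], giving [a_10, a_9]ᵀ = [[-32], [-32]].

-32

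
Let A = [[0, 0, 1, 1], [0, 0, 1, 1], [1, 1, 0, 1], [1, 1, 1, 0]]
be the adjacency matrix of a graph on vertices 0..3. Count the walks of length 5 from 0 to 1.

18

The number of length-5 walks from vertex 0 to vertex 1 is entry (0,1) of A⁵, where A is the adjacency matrix.
A² = [[2, 2, 1, 1], [2, 2, 1, 1], [1, 1, 3, 2], [1, 1, 2, 3]]
A³ = [[2, 2, 5, 5], [2, 2, 5, 5], [5, 5, 4, 5], [5, 5, 5, 4]]
A⁴ = [[10, 10, 9, 9], [10, 10, 9, 9], [9, 9, 15, 14], [9, 9, 14, 15]]
A⁵ = [[18, 18, 29, 29], [18, 18, 29, 29], [29, 29, 32, 33], [29, 29, 33, 32]]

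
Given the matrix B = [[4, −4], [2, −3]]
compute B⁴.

B² = [[8, −4], [2, 1]]
B³ = [[24, −20], [10, −11]]
B⁴ = [[56, −36], [18, −7]]

[[56, −36], [18, −7]]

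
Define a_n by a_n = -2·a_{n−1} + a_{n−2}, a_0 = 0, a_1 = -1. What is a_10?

2378

With companion matrix A = [[-2, 1], [1, 0]], [a_n, a_{n−1}]ᵀ = A·[a_{n−1}, a_{n−2}]ᵀ, so [a_10, a_9]ᵀ = A⁹·[a_1, a_0]ᵀ.
A⁹ = [[-2378, 985], [985, -408]], giving [a_10, a_9]ᵀ = [[2378], [-985]].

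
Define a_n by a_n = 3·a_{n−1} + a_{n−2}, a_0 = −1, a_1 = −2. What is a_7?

−2738

With companion matrix A = [[3, 1], [1, 0]], [a_n, a_{n−1}]ᵀ = A·[a_{n−1}, a_{n−2}]ᵀ, so [a_7, a_6]ᵀ = A⁶·[a_1, a_0]ᵀ.
A⁶ = [[1189, 360], [360, 109]], giving [a_7, a_6]ᵀ = [[−2738], [−829]].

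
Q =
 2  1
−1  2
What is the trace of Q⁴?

−14

Q² = [[3, 4], [−4, 3]]
Q³ = [[2, 11], [−11, 2]]
Q⁴ = [[−7, 24], [−24, −7]]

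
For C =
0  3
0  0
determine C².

[[0, 0], [0, 0]]

C is strictly triangular, hence nilpotent: C² = 0, so C² = 0.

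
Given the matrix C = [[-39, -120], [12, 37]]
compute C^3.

tr C = -2 and det C = -3, so the characteristic polynomial is λ² − (-2)λ + (-3) with roots -3 and 1.
Eigenvectors give P = [[10, -3], [-3, 1]] with P⁻¹ = [[1, 3], [3, 10]], and C = P·diag(-3, 1)·P⁻¹.
Then C^3 = P·diag(-27, 1)·P⁻¹ = [[-270, -3], [81, 1]] · [[1, 3], [3, 10]] = [[-279, -840], [84, 253]].

[[-279, -840], [84, 253]]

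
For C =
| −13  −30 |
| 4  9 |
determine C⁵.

tr C = −4 and det C = 3, so the characteristic polynomial is λ² − (−4)λ + (3) with roots −1 and −3.
Eigenvectors give P = [[−5, −3], [2, 1]] with P⁻¹ = [[1, 3], [−2, −5]], and C = P·diag(−1, −3)·P⁻¹.
Then C⁵ = P·diag(−1, −243)·P⁻¹ = [[5, 729], [−2, −243]] · [[1, 3], [−2, −5]] = [[−1453, −3630], [484, 1209]].

[[−1453, −3630], [484, 1209]]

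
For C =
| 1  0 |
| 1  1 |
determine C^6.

C = I + N where N = [[0, 0], [1, 0]] is strictly lower-triangular, so N^2 = 0.
(I + N)^6 = I + 6·N = [[1, 0], [6, 1]].

[[1, 0], [6, 1]]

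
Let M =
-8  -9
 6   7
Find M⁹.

[[-1538, -1539], [1026, 1027]]

tr M = -1 and det M = -2, so the characteristic polynomial is λ² − (-1)λ + (-2) with roots -2 and 1.
Eigenvectors give P = [[3, -1], [-2, 1]] with P⁻¹ = [[1, 1], [2, 3]], and M = P·diag(-2, 1)·P⁻¹.
Then M⁹ = P·diag(-512, 1)·P⁻¹ = [[-1536, -1], [1024, 1]] · [[1, 1], [2, 3]] = [[-1538, -1539], [1026, 1027]].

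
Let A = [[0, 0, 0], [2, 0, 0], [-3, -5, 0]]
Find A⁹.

A is strictly triangular, hence nilpotent: A³ = 0, so A⁹ = 0.

[[0, 0, 0], [0, 0, 0], [0, 0, 0]]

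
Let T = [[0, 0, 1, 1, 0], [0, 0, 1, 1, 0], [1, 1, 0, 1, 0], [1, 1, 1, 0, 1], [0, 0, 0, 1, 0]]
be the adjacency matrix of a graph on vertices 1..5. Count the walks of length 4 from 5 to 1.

The number of length-4 walks from vertex 5 to vertex 1 is entry (5,1) of T⁴, where T is the adjacency matrix.
T² = [[2, 2, 1, 1, 1], [2, 2, 1, 1, 1], [1, 1, 3, 2, 1], [1, 1, 2, 4, 0], [1, 1, 1, 0, 1]]
T³ = [[2, 2, 5, 6, 1], [2, 2, 5, 6, 1], [5, 5, 4, 6, 2], [6, 6, 6, 4, 4], [1, 1, 2, 4, 0]]
T⁴ = [[11, 11, 10, 10, 6], [11, 11, 10, 10, 6], [10, 10, 16, 16, 6], [10, 10, 16, 22, 4], [6, 6, 6, 4, 4]]

6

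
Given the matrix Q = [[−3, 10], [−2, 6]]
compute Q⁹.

[[−2043, 5110], [−1022, 2556]]

tr Q = 3 and det Q = 2, so the characteristic polynomial is λ² − (3)λ + (2) with roots 2 and 1.
Eigenvectors give P = [[−2, −5], [−1, −2]] with P⁻¹ = [[2, −5], [−1, 2]], and Q = P·diag(2, 1)·P⁻¹.
Then Q⁹ = P·diag(512, 1)·P⁻¹ = [[−1024, −5], [−512, −2]] · [[2, −5], [−1, 2]] = [[−2043, 5110], [−1022, 2556]].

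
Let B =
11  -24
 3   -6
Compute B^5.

tr B = 5 and det B = 6, so the characteristic polynomial is λ² − (5)λ + (6) with roots 3 and 2.
Eigenvectors give P = [[3, -8], [1, -3]] with P⁻¹ = [[3, -8], [1, -3]], and B = P·diag(3, 2)·P⁻¹.
Then B^5 = P·diag(243, 32)·P⁻¹ = [[729, -256], [243, -96]] · [[3, -8], [1, -3]] = [[1931, -5064], [633, -1656]].

[[1931, -5064], [633, -1656]]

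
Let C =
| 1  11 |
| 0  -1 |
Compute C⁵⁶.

C² = I (check: tr C = 0 and det C = -1), so C⁵⁶ = I since 56 is even.

[[1, 0], [0, 1]]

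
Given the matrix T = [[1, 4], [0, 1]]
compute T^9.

[[1, 36], [0, 1]]

T = I + N where N = [[0, 4], [0, 0]] is strictly upper-triangular, so N^2 = 0.
(I + N)^9 = I + 9·N = [[1, 36], [0, 1]].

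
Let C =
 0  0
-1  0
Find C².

C is strictly triangular, hence nilpotent: C² = 0, so C² = 0.

[[0, 0], [0, 0]]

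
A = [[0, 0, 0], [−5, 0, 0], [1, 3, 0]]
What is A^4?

[[0, 0, 0], [0, 0, 0], [0, 0, 0]]

A is strictly triangular, hence nilpotent: A^3 = 0, so A^4 = 0.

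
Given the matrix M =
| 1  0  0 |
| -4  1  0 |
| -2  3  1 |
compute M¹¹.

M = I + N where N = [[0, 0, 0], [-4, 0, 0], [-2, 3, 0]] is strictly lower-triangular, so N³ = 0.
(I + N)¹¹ = I + 11·N + 55·N² = [[1, 0, 0], [-44, 1, 0], [-682, 33, 1]].

[[1, 0, 0], [-44, 1, 0], [-682, 33, 1]]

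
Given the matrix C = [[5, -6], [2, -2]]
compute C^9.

tr C = 3 and det C = 2, so the characteristic polynomial is λ² − (3)λ + (2) with roots 1 and 2.
Eigenvectors give P = [[-3, 2], [-2, 1]] with P⁻¹ = [[1, -2], [2, -3]], and C = P·diag(1, 2)·P⁻¹.
Then C^9 = P·diag(1, 512)·P⁻¹ = [[-3, 1024], [-2, 512]] · [[1, -2], [2, -3]] = [[2045, -3066], [1022, -1532]].

[[2045, -3066], [1022, -1532]]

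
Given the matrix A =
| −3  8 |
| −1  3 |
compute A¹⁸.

A² = I (check: tr A = 0 and det A = −1), so A¹⁸ = I since 18 is even.

[[1, 0], [0, 1]]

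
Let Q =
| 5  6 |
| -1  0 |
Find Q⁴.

tr Q = 5 and det Q = 6, so the characteristic polynomial is λ² − (5)λ + (6) with roots 2 and 3.
Eigenvectors give P = [[-2, 3], [1, -1]] with P⁻¹ = [[1, 3], [1, 2]], and Q = P·diag(2, 3)·P⁻¹.
Then Q⁴ = P·diag(16, 81)·P⁻¹ = [[-32, 243], [16, -81]] · [[1, 3], [1, 2]] = [[211, 390], [-65, -114]].

[[211, 390], [-65, -114]]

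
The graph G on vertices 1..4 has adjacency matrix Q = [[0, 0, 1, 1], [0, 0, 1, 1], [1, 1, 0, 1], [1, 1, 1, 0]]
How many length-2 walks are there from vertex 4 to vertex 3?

2

The number of length-2 walks from vertex 4 to vertex 3 is entry (4,3) of Q^2, where Q is the adjacency matrix.
Q^2 = [[2, 2, 1, 1], [2, 2, 1, 1], [1, 1, 3, 2], [1, 1, 2, 3]]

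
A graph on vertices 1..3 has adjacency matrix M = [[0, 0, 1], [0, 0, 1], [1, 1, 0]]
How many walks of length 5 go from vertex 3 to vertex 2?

4

The number of length-5 walks from vertex 3 to vertex 2 is entry (3,2) of M⁵, where M is the adjacency matrix.
M² = [[1, 1, 0], [1, 1, 0], [0, 0, 2]]
M³ = [[0, 0, 2], [0, 0, 2], [2, 2, 0]]
M⁴ = [[2, 2, 0], [2, 2, 0], [0, 0, 4]]
M⁵ = [[0, 0, 4], [0, 0, 4], [4, 4, 0]]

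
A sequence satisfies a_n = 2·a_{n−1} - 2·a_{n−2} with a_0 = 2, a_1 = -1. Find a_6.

With companion matrix C = [[2, -2], [1, 0]], [a_n, a_{n−1}]ᵀ = C·[a_{n−1}, a_{n−2}]ᵀ, so [a_6, a_5]ᵀ = C^5·[a_1, a_0]ᵀ.
C^5 = [[-8, 8], [-4, 0]], giving [a_6, a_5]ᵀ = [[24], [4]].

24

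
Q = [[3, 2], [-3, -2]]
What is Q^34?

[[3, 2], [-3, -2]]

Q² = Q (a projection; rank 1, trace 1), so Q^34 = Q.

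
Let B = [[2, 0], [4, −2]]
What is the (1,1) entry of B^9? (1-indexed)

tr B = 0 and det B = −4, so the characteristic polynomial is λ² − (0)λ + (−4) with roots −2 and 2.
Eigenvectors give P = [[0, 1], [1, 1]] with P⁻¹ = [[−1, 1], [1, 0]], and B = P·diag(−2, 2)·P⁻¹.
Then B^9 = P·diag(−512, 512)·P⁻¹ = [[0, 512], [−512, 512]] · [[−1, 1], [1, 0]] = [[512, 0], [1024, −512]].

512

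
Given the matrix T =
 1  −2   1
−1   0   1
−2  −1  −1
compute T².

[[1, −3, −2], [−3, 1, −2], [1, 5, −2]]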